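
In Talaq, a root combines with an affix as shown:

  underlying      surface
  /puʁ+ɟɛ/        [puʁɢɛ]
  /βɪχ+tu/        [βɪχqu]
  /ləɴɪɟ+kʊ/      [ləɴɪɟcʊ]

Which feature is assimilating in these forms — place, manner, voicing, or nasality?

Underlying /ɟ/ is realised as [ɢ] next to /ʁ/; /ʁ/ itself does not change.
/ɟ/ is palatal while /ʁ/ is uvular; the output [ɢ] is uvular, matching the trigger — so the feature that spreads is place.
The same holds elsewhere in the data: /t/ → [q] after /χ/ (alveolar → uvular, matching uvular); /k/ → [c] after /ɟ/ (velar → palatal, matching palatal) — only place changes, and always toward the preceding segment.

place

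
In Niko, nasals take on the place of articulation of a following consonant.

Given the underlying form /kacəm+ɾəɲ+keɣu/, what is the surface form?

[kacənɾəŋkeɣu]

The rule targets /m/ (voiced bilabial nasal), which sits before the trigger /ɾ/ (alveolar).
The voiced alveolar nasal is [n], so /m/ → [n].
The same rule applies at the second boundary: /ɲ/ → [ŋ] next to /k/.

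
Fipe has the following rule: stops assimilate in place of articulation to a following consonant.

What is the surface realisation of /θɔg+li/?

The rule targets /g/ (voiced velar stop), which sits before the trigger /l/ (alveolar).
A voiced alveolar stop is [d], so the surface segment is [d].

[θɔdli]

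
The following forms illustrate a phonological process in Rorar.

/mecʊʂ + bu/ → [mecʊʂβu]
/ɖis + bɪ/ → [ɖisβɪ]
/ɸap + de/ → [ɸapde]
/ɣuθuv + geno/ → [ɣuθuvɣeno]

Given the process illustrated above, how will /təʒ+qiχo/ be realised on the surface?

[təʒχiχo]

The data show progressive manner assimilation: /b/ → [β] after /ʂ/; /b/ → [β] after /s/; /g/ → [ɣ] after /v/. In each pair only manner changes, matching the preceding consonant, while place and voice stay constant.
Nothing changes in [ɸapde]: there the adjacent consonants already agree in manner (/d/ and /p/ are both stops), so this form is consistent with the same rule.
/q/ is a voiceless uvular stop. The preceding trigger /ʒ/ is a fricative, so /q/ must become a fricative as well.
The voiceless uvular fricative is [χ], so /q/ → [χ].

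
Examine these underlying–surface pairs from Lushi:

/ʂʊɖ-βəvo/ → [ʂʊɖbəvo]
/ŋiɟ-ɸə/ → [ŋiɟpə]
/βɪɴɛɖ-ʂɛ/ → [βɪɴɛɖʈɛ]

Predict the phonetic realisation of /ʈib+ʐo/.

The data show progressive manner assimilation: /β/ → [b] after /ɖ/; /ɸ/ → [p] after /ɟ/; /ʂ/ → [ʈ] after /ɖ/. In each pair only manner changes, matching the preceding consonant, while place and voice stay constant.
The rule targets /ʐ/ (voiced retroflex fricative), which sits after the trigger /b/ (stop).
A voiced retroflex stop is [ɖ], so the surface segment is [ɖ].

[ʈibɖo]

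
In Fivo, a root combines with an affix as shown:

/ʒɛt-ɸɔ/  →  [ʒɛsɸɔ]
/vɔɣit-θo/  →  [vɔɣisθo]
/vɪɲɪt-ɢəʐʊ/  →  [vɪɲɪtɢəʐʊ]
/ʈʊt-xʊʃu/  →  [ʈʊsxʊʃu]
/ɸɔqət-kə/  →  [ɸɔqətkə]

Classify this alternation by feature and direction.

Underlying /t/ is realised as [s] next to /ɸ/; /ɸ/ itself does not change.
The change stop → fricative matches the manner of the following /ɸ/, identifying this as manner assimilation.
Place and voice are unchanged, so the assimilation is partial, not total.
The same holds elsewhere in the data: /t/ → [s] before /θ/ (stop → fricative, matching a fricative); /t/ → [s] before /x/ (stop → fricative, matching a fricative) — only manner changes, and always toward the following segment.
No alternation appears in [vɪɲɪtɢəʐʊ], [ɸɔqətkə]: there the adjacent consonants already agree in manner (/t/ and /ɢ/ are both stops; /t/ and /k/ are both stops), so these forms are consistent with the same rule.
Since the segment that changes precedes the conditioning segment, the assimilation is regressive.

regressive manner assimilation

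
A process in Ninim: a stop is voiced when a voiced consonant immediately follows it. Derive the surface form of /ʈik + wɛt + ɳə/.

[ʈigwɛdɳə]

/k/ is a voiceless velar stop. The following trigger /w/ is voiced, so /k/ must become voiced as well.
The voiced velar stop is [g], so /k/ → [g].
The same rule applies at the second boundary: /t/ → [d] next to /ɳ/.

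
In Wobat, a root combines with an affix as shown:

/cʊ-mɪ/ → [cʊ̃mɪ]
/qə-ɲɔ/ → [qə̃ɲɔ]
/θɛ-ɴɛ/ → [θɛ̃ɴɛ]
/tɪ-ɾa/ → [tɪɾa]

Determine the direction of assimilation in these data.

The vowel /ʊ/ surfaces as nasalised [ʊ̃] next to the following nasal /m/ — it has acquired the [+nasal] feature of its neighbour.
Likewise in the remaining data: /ə/ → [ə̃] before /ɲ/; /ɛ/ → [ɛ̃] before /ɴ/ — each time a vowel is nasalised next to a following nasal.
No change occurs in [tɪɾa] because the vowel at the boundary is adjacent to an oral consonant, not a nasal (/ɪ/ next to /ɾ/).
Because the conditioning nasal is to the right of the vowel that changes, the process is regressive (anticipatory).

regressive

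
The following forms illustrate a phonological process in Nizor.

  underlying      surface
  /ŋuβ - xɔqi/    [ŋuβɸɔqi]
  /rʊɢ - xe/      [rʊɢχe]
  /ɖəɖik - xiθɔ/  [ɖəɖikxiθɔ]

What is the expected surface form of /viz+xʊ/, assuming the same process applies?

[vizsʊ]

The data show progressive place assimilation: /x/ → [ɸ] after /β/; /x/ → [χ] after /ɢ/. In each pair only place changes, matching the preceding consonant, while manner and voice stay constant.
Nothing changes in [ɖəɖikxiθɔ]: there the adjacent consonants already agree in place (/x/ and /k/ are both velar), so this form is consistent with the same rule.
The rule targets /x/ (voiceless velar fricative), which sits after the trigger /z/ (alveolar).
A voiceless alveolar fricative is [s], so the surface segment is [s].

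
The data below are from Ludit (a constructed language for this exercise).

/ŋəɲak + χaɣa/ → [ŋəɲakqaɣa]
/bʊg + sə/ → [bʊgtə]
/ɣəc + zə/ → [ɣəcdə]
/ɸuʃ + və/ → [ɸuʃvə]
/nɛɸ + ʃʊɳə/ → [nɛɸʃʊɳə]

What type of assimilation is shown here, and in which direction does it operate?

progressive manner assimilation

The segment that alternates is /χ/, which surfaces as [q] when adjacent to /k/.
/χ/ is a fricative while /k/ is a stop; the output [q] is a stop, matching the trigger — so the feature that spreads is manner.
Place and voice are unchanged, so the assimilation is partial, not total.
The other alternating forms pattern the same way: /s/ → [t] after /g/ (fricative → stop, matching a stop); /z/ → [d] after /c/ (fricative → stop, matching a stop) — only manner changes, and always toward the preceding segment.
No alternation appears in [ɸuʃvə], [nɛɸʃʊɳə]: there the adjacent consonants already agree in manner (/v/ and /ʃ/ are both fricatives; /ʃ/ and /ɸ/ are both fricatives), so these forms are consistent with the same rule.
Since the segment that changes follows the conditioning segment, the assimilation is progressive.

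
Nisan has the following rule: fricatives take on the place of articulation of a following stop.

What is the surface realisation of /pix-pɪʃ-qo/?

/x/ is a voiceless velar fricative. The following trigger /p/ is bilabial, so /x/ must become bilabial as well.
Changing only its place to bilabial gives [ɸ] — the voiceless bilabial fricative.
At the second juncture, /ʃ/ likewise becomes [χ] adjacent to /q/.

[piɸpɪχqo]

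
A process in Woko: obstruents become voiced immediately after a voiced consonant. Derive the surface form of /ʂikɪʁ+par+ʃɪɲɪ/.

The rule targets /p/ (voiceless bilabial stop), which sits after the trigger /ʁ/ (voiced).
A voiced bilabial stop is [b], so the surface segment is [b].
The same rule applies at the second boundary: /ʃ/ → [ʒ] next to /r/.

[ʂikɪʁbarʒɪɲɪ]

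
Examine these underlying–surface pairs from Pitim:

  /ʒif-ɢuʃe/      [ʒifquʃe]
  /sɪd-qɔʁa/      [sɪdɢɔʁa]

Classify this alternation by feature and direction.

progressive voicing assimilation

Underlying /ɢ/ is realised as [q] next to /f/; /f/ itself does not change.
/ɢ/ is voiced while /f/ is voiceless; the output [q] is voiceless, matching the trigger — so the feature that spreads is voicing.
Place and manner are unchanged, so the assimilation is partial, not total.
The same holds elsewhere in the data: /q/ → [ɢ] after /d/ (voiceless → voiced, matching voiced) — only voicing changes, and always toward the preceding segment.
Since the segment that changes follows the conditioning segment, the assimilation is progressive.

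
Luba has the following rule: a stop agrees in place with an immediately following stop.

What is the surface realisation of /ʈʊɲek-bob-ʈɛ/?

/k/ is a voiceless velar stop. The following trigger /b/ is bilabial, so /k/ must become bilabial as well.
Changing only its place to bilabial gives [p] — the voiceless bilabial stop.
The same rule applies at the second boundary: /b/ → [ɖ] next to /ʈ/.

[ʈʊɲepboɖʈɛ]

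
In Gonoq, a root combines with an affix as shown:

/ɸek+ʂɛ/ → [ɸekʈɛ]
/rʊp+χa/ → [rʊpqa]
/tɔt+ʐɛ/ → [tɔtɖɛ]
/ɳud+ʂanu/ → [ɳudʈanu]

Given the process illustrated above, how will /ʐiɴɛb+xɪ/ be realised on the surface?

The data show progressive manner assimilation: /ʂ/ → [ʈ] after /k/; /χ/ → [q] after /p/; /ʐ/ → [ɖ] after /t/; /ʂ/ → [ʈ] after /d/. In each pair only manner changes, matching the preceding consonant, while place and voice stay constant.
The rule targets /x/ (voiceless velar fricative), which sits after the trigger /b/ (stop).
Changing only its manner to stop gives [k] — the voiceless velar stop.

[ʐiɴɛbkɪ]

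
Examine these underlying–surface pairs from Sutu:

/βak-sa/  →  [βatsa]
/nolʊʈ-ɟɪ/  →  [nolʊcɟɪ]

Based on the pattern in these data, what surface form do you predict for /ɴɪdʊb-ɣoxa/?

The data show regressive place assimilation: /k/ → [t] before /s/; /ʈ/ → [c] before /ɟ/. In each pair only place changes, matching the following consonant, while manner and voice stay constant.
The rule targets /b/ (voiced bilabial stop), which sits before the trigger /ɣ/ (velar).
The voiced velar stop is [g], so /b/ → [g].

[ɴɪdʊgɣoxa]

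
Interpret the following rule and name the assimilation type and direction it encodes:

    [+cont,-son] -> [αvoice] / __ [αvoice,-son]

The rule copies [voice] from the environment onto the target, so the assimilating feature is voicing.
Since the environment is written after the underscore, the trigger follows the target; the direction is regressive.

regressive voicing assimilation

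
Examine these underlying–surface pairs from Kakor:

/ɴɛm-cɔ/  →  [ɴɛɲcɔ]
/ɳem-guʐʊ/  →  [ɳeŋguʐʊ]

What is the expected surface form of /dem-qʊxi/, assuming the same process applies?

The data show regressive place assimilation: /m/ → [ɲ] before /c/; /m/ → [ŋ] before /g/. In each pair only place changes, matching the following consonant, while manner and voice stay constant.
/m/ is a voiced bilabial nasal. The following trigger /q/ is uvular, so /m/ must become uvular as well.
The voiced uvular nasal is [ɴ], so /m/ → [ɴ].

[deɴqʊxi]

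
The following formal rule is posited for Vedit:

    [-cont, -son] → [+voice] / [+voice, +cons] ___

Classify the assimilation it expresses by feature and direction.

progressive voicing assimilation

The target ([-cont, -son], stops) acquires [+voice] next to a voiced consonant ([+voice, +cons]) — it takes on the voicing of its neighbour, so the feature that spreads is voicing.
The conditioning segment sits to the left of the focus bar, meaning the trigger precedes the segment that changes — progressive assimilation.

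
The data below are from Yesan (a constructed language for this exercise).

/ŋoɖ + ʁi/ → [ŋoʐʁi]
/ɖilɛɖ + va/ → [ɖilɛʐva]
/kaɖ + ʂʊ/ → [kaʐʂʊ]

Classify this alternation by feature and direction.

Underlying /ɖ/ is realised as [ʐ] next to /ʁ/; /ʁ/ itself does not change.
/ɖ/ is a stop while /ʁ/ is a fricative; the output [ʐ] is a fricative, matching the trigger — so the feature that spreads is manner.
Place and voice are unchanged, so the assimilation is partial, not total.
The same holds elsewhere in the data: /ɖ/ → [ʐ] before /v/ (stop → fricative, matching a fricative); /ɖ/ → [ʐ] before /ʂ/ (stop → fricative, matching a fricative) — only manner changes, and always toward the following segment.
Since the segment that changes precedes the conditioning segment, the assimilation is regressive.

regressive manner assimilation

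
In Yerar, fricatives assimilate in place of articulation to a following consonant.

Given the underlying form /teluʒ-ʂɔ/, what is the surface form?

[teluʐʂɔ]

/ʒ/ is a voiced postalveolar fricative. The following trigger /ʂ/ is retroflex, so /ʒ/ must become retroflex as well.
The voiced retroflex fricative is [ʐ], so /ʒ/ → [ʐ].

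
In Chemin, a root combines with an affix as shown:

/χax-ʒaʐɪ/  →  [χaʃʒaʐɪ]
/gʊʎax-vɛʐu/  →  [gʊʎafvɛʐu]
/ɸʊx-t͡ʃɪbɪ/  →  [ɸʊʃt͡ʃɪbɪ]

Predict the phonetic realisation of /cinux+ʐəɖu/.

The data show regressive place assimilation: /x/ → [ʃ] before /ʒ/; /x/ → [f] before /v/; /x/ → [ʃ] before /t͡ʃ/. In each pair only place changes, matching the following consonant, while manner and voice stay constant.
/x/ is a voiceless velar fricative. The following trigger /ʐ/ is retroflex, so /x/ must become retroflex as well.
A voiceless retroflex fricative is [ʂ], so the surface segment is [ʂ].

[cinuʂʐəɖu]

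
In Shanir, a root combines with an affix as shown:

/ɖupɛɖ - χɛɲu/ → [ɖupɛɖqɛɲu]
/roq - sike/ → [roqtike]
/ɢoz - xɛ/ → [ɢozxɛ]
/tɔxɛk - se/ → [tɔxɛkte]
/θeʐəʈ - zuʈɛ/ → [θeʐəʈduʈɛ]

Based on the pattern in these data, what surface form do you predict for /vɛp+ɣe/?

The data show progressive manner assimilation: /χ/ → [q] after /ɖ/; /s/ → [t] after /q/; /s/ → [t] after /k/; /z/ → [d] after /ʈ/. In each pair only manner changes, matching the preceding consonant, while place and voice stay constant.
No alternation appears in [ɢozxɛ]: there the adjacent consonants already agree in manner (/x/ and /z/ are both fricatives), so this form is consistent with the same rule.
/ɣ/ is a voiced velar fricative. The preceding trigger /p/ is a stop, so /ɣ/ must become a stop as well.
A voiced velar stop is [g], so the surface segment is [g].

[vɛpge]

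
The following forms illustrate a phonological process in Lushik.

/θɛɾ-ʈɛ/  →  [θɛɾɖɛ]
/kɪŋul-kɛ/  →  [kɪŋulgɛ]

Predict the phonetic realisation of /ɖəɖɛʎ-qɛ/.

The data show progressive voicing assimilation: /ʈ/ → [ɖ] after /ɾ/; /k/ → [g] after /l/. In each pair only voicing changes, matching the preceding consonant, while place and manner stay constant.
/q/ is a voiceless uvular stop. The preceding trigger /ʎ/ is voiced, so /q/ must become voiced as well.
The voiced uvular stop is [ɢ], so /q/ → [ɢ].

[ɖəɖɛʎɢɛ]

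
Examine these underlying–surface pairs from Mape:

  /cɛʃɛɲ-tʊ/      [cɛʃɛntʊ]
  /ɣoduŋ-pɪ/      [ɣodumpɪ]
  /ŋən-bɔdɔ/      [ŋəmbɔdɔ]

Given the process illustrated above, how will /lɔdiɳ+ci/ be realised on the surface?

The data show regressive place assimilation: /ɲ/ → [n] before /t/; /ŋ/ → [m] before /p/; /n/ → [m] before /b/. In each pair only place changes, matching the following consonant, while manner and voice stay constant.
The rule targets /ɳ/ (voiced retroflex nasal), which sits before the trigger /c/ (palatal).
A voiced palatal nasal is [ɲ], so the surface segment is [ɲ].

[lɔdiɲci]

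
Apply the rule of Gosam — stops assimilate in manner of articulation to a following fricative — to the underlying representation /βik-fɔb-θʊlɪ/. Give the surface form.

[βixfɔβθʊlɪ]

/k/ is a voiceless velar stop. The following trigger /f/ is a fricative, so /k/ must become a fricative as well.
The voiceless velar fricative is [x], so /k/ → [x].
The same rule applies at the second boundary: /b/ → [β] next to /θ/.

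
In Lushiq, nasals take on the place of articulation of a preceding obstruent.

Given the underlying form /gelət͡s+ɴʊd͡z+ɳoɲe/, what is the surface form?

/ɴ/ is a voiced uvular nasal. The preceding trigger /t͡s/ is alveolar, so /ɴ/ must become alveolar as well.
A voiced alveolar nasal is [n], so the surface segment is [n].
At the second juncture, /ɳ/ likewise becomes [n] adjacent to /d͡z/.

[gelət͡snʊd͡znoɲe]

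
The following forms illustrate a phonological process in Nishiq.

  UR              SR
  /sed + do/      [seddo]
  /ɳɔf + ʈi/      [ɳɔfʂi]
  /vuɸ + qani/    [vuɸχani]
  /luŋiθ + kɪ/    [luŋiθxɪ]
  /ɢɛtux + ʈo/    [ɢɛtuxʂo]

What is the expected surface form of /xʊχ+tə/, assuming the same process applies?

[xʊχsə]

The data show progressive manner assimilation: /ʈ/ → [ʂ] after /f/; /q/ → [χ] after /ɸ/; /k/ → [x] after /θ/; /ʈ/ → [ʂ] after /x/. In each pair only manner changes, matching the preceding consonant, while place and voice stay constant.
Nothing changes in [seddo]: there the adjacent consonants already agree in manner (/d/ and /d/ are both stops), so this form is consistent with the same rule.
/t/ is a voiceless alveolar stop. The preceding trigger /χ/ is a fricative, so /t/ must become a fricative as well.
A voiceless alveolar fricative is [s], so the surface segment is [s].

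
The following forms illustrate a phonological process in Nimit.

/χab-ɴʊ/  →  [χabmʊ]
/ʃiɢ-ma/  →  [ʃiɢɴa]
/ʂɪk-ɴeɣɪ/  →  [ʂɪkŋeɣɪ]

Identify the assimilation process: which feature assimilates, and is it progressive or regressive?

progressive place assimilation

Comparing underlying and surface forms, /ɴ/ → [m] is the alternation; the neighbouring /b/ is constant.
/ɴ/ is uvular while /b/ is bilabial; the output [m] is bilabial, matching the trigger — so the feature that spreads is place.
Manner and voice are unchanged, so the assimilation is partial, not total.
The same holds elsewhere in the data: /m/ → [ɴ] after /ɢ/ (bilabial → uvular, matching uvular); /ɴ/ → [ŋ] after /k/ (uvular → velar, matching velar) — only place changes, and always toward the preceding segment.
The trigger is the preceding segment, so the direction is progressive (perseverative).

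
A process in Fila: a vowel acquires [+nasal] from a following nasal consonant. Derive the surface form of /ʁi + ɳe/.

[ʁĩɳe]

/i/ sits next to the nasal /ɳ/ and is therefore nasalised to [ĩ].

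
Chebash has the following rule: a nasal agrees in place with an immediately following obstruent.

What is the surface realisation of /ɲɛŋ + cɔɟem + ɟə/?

[ɲɛɲcɔɟeɲɟə]

The rule targets /ŋ/ (voiced velar nasal), which sits before the trigger /c/ (palatal).
Changing only its place to palatal gives [ɲ] — the voiced palatal nasal.
The same rule applies at the second boundary: /m/ → [ɲ] next to /ɟ/.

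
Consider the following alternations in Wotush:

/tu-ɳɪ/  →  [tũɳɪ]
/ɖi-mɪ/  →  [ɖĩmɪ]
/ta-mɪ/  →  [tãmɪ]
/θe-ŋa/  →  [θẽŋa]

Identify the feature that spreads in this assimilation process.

nasality

The vowel /u/ surfaces as nasalised [ũ] next to the following nasal /ɳ/ — it has acquired the [+nasal] feature of its neighbour.
Likewise in the remaining data: /i/ → [ĩ] before /m/; /a/ → [ã] before /m/; /e/ → [ẽ] before /ŋ/ — each time a vowel is nasalised next to a following nasal.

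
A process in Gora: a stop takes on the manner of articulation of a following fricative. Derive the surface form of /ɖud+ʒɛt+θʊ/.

[ɖuzʒɛsθʊ]

The rule targets /d/ (voiced alveolar stop), which sits before the trigger /ʒ/ (fricative).
Changing only its manner to fricative gives [z] — the voiced alveolar fricative.
The same rule applies at the second boundary: /t/ → [s] next to /θ/.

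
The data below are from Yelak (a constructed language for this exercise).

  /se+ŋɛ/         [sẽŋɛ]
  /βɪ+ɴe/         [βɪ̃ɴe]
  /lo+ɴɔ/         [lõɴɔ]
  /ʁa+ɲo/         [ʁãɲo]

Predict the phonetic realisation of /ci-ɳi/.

[cĩɳi]

The data show regressive nasality assimilation (vowel nasalisation): /e/ → [ẽ] before /ŋ/; /ɪ/ → [ɪ̃] before /ɴ/; /o/ → [õ] before /ɴ/; /a/ → [ã] before /ɲ/ — a vowel is nasalised by an immediately following nasal consonant.
/i/ sits next to the nasal /ɳ/ and is therefore nasalised to [ĩ].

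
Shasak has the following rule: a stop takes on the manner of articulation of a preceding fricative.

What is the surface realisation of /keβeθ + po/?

The rule targets /p/ (voiceless bilabial stop), which sits after the trigger /θ/ (fricative).
Changing only its manner to fricative gives [ɸ] — the voiceless bilabial fricative.

[keβeθɸo]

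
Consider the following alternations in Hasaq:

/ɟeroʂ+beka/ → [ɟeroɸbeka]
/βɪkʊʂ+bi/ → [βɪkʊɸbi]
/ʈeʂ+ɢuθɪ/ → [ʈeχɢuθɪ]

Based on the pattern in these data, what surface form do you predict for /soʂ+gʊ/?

The data show regressive place assimilation: /ʂ/ → [ɸ] before /b/; /ʂ/ → [χ] before /ɢ/. In each pair only place changes, matching the following consonant, while manner and voice stay constant.
/ʂ/ is a voiceless retroflex fricative. The following trigger /g/ is velar, so /ʂ/ must become velar as well.
Changing only its place to velar gives [x] — the voiceless velar fricative.

[soxgʊ]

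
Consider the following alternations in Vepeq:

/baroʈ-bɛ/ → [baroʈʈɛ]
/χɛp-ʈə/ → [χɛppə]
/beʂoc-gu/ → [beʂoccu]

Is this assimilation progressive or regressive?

progressive

Comparing underlying and surface forms, /b/ → [ʈ] is the alternation; the neighbouring /ʈ/ is constant.
The output [ʈ] is identical to the trigger /ʈ/ — every feature (place, manner, voicing) has been copied — so this is total assimilation.
The other forms behave the same way: /ʈ/ → [p] after /p/; /g/ → [c] after /c/ — in each case the output is a copy of the preceding consonant.
The trigger is the preceding segment, so the direction is progressive (perseverative).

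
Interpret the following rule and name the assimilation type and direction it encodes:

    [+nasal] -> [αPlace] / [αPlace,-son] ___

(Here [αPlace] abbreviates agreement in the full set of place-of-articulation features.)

progressive place assimilation

The shared variable α links the value of the place features (abbreviated [Place]) on the target to the same value on the neighbouring segment, so place is the feature that assimilates.
The conditioning segment sits to the left of the focus bar, meaning the trigger precedes the segment that changes — progressive assimilation.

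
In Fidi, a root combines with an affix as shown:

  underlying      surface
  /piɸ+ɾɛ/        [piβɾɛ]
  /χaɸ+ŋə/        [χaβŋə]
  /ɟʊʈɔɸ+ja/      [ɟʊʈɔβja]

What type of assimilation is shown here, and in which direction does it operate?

regressive voicing assimilation

Comparing underlying and surface forms, /ɸ/ → [β] is the alternation; the neighbouring /ɾ/ is constant.
/ɸ/ is voiceless while /ɾ/ is voiced; the output [β] is voiced, matching the trigger — so the feature that spreads is voicing.
Place and manner are unchanged, so the assimilation is partial, not total.
The same holds elsewhere in the data: /ɸ/ → [β] before /ŋ/ (voiceless → voiced, matching voiced); /ɸ/ → [β] before /j/ (voiceless → voiced, matching voiced) — only voicing changes, and always toward the following segment.
Since the segment that changes precedes the conditioning segment, the assimilation is regressive.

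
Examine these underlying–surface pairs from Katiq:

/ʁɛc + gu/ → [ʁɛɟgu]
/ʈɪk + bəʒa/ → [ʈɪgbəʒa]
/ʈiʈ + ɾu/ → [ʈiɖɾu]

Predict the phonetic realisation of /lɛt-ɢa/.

The data show regressive voicing assimilation: /c/ → [ɟ] before /g/; /k/ → [g] before /b/; /ʈ/ → [ɖ] before /ɾ/. In each pair only voicing changes, matching the following consonant, while place and manner stay constant.
/t/ is a voiceless alveolar stop. The following trigger /ɢ/ is voiced, so /t/ must become voiced as well.
Changing only its voicing to voiced gives [d] — the voiced alveolar stop.

[lɛdɢa]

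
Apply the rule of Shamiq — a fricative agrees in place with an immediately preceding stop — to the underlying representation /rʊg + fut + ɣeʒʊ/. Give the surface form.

/f/ is a voiceless labiodental fricative. The preceding trigger /g/ is velar, so /f/ must become velar as well.
Changing only its place to velar gives [x] — the voiceless velar fricative.
At the second juncture, /ɣ/ likewise becomes [z] adjacent to /t/.

[rʊgxutzeʒʊ]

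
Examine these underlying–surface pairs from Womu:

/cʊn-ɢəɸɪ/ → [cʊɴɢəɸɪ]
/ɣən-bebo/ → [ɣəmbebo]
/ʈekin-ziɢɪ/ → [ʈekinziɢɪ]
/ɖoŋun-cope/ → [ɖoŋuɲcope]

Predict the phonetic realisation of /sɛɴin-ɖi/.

The data show regressive place assimilation: /n/ → [ɴ] before /ɢ/; /n/ → [m] before /b/; /n/ → [ɲ] before /c/. In each pair only place changes, matching the following consonant, while manner and voice stay constant.
No alternation appears in [ʈekinziɢɪ]: there the adjacent consonants already agree in place (/n/ and /z/ are both alveolar), so this form is consistent with the same rule.
/n/ is a voiced alveolar nasal. The following trigger /ɖ/ is retroflex, so /n/ must become retroflex as well.
Changing only its place to retroflex gives [ɳ] — the voiced retroflex nasal.

[sɛɴiɳɖi]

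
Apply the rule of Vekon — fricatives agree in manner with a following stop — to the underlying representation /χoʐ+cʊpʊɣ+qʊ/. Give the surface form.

[χoɖcʊpʊgqʊ]

The rule targets /ʐ/ (voiced retroflex fricative), which sits before the trigger /c/ (stop).
A voiced retroflex stop is [ɖ], so the surface segment is [ɖ].
At the second juncture, /ɣ/ likewise becomes [g] adjacent to /q/.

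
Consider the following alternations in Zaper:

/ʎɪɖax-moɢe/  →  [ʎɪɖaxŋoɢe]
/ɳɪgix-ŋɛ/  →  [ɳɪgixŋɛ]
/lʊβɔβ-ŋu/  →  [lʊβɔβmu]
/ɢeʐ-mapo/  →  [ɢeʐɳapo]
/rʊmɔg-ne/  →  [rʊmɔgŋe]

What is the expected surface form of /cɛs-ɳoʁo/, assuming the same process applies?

[cɛsnoʁo]

The data show progressive place assimilation: /m/ → [ŋ] after /x/; /ŋ/ → [m] after /β/; /m/ → [ɳ] after /ʐ/; /n/ → [ŋ] after /g/. In each pair only place changes, matching the preceding consonant, while manner and voice stay constant.
Nothing changes in [ɳɪgixŋɛ]: there the adjacent consonants already agree in place (/ŋ/ and /x/ are both velar), so this form is consistent with the same rule.
/ɳ/ is a voiced retroflex nasal. The preceding trigger /s/ is alveolar, so /ɳ/ must become alveolar as well.
A voiced alveolar nasal is [n], so the surface segment is [n].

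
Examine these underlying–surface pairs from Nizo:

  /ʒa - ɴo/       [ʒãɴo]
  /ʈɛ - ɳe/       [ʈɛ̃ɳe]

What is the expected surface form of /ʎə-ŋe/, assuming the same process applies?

[ʎə̃ŋe]

The data show regressive nasality assimilation (vowel nasalisation): /a/ → [ã] before /ɴ/; /ɛ/ → [ɛ̃] before /ɳ/ — a vowel is nasalised by an immediately following nasal consonant.
The vowel /ə/ is adjacent to the following nasal /ŋ/, so it acquires [+nasal] and surfaces as [ə̃].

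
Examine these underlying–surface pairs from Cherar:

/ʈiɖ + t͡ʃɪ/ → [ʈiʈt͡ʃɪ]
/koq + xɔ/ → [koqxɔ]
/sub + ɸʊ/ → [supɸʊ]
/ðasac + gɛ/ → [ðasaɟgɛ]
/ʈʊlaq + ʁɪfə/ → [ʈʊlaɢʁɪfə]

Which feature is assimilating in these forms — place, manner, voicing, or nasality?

voicing

Underlying /ɖ/ is realised as [ʈ] next to /t͡ʃ/; /t͡ʃ/ itself does not change.
/ɖ/ is voiced while /t͡ʃ/ is voiceless; the output [ʈ] is voiceless, matching the trigger — so the feature that spreads is voicing.
The other alternating forms pattern the same way: /b/ → [p] before /ɸ/ (voiced → voiceless, matching voiceless); /c/ → [ɟ] before /g/ (voiceless → voiced, matching voiced); /q/ → [ɢ] before /ʁ/ (voiceless → voiced, matching voiced) — only voicing changes, and always toward the following segment.
No alternation appears in [koqxɔ]: there the adjacent consonants already agree in voicing (/q/ and /x/ are both voiceless), so this form is consistent with the same rule.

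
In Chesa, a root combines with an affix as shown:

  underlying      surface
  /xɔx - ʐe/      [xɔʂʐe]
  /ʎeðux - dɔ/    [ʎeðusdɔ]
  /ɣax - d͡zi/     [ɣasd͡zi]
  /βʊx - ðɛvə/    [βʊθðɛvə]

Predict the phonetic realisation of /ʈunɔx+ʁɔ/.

[ʈunɔχʁɔ]

The data show regressive place assimilation: /x/ → [ʂ] before /ʐ/; /x/ → [s] before /d/; /x/ → [s] before /d͡z/; /x/ → [θ] before /ð/. In each pair only place changes, matching the following consonant, while manner and voice stay constant.
The rule targets /x/ (voiceless velar fricative), which sits before the trigger /ʁ/ (uvular).
The voiceless uvular fricative is [χ], so /x/ → [χ].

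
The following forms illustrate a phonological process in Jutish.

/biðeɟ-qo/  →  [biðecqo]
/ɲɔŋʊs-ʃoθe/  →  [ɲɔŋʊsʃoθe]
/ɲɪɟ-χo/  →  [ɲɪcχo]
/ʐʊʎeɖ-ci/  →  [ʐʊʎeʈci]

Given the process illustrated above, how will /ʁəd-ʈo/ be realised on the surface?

[ʁətʈo]

The data show regressive voicing assimilation: /ɟ/ → [c] before /q/; /ɟ/ → [c] before /χ/; /ɖ/ → [ʈ] before /c/. In each pair only voicing changes, matching the following consonant, while place and manner stay constant.
No alternation appears in [ɲɔŋʊsʃoθe]: there the adjacent consonants already agree in voicing (/s/ and /ʃ/ are both voiceless), so this form is consistent with the same rule.
The rule targets /d/ (voiced alveolar stop), which sits before the trigger /ʈ/ (voiceless).
A voiceless alveolar stop is [t], so the surface segment is [t].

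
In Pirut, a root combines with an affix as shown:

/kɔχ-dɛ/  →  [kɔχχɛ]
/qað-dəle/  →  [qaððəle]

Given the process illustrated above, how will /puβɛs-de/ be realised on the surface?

The data show progressive total assimilation (/d/ → [χ] after /χ/; /d/ → [ð] after /ð/): in every case the target segment becomes identical to its preceding neighbour, copying more than a single feature.
/d/ is the segment targeted by the rule; it sits immediately after /s/, so it assimilates completely and surfaces as [s].

[puβɛsse]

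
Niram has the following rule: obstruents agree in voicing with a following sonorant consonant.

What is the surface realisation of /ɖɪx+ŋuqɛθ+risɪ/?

[ɖɪɣŋuqɛðrisɪ]

/x/ is a voiceless velar fricative. The following trigger /ŋ/ is voiced, so /x/ must become voiced as well.
The voiced velar fricative is [ɣ], so /x/ → [ɣ].
At the second juncture, /θ/ likewise becomes [ð] adjacent to /r/.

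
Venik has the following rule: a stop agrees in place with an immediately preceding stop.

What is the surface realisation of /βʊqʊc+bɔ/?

[βʊqʊcɟɔ]

The rule targets /b/ (voiced bilabial stop), which sits after the trigger /c/ (palatal).
Changing only its place to palatal gives [ɟ] — the voiced palatal stop.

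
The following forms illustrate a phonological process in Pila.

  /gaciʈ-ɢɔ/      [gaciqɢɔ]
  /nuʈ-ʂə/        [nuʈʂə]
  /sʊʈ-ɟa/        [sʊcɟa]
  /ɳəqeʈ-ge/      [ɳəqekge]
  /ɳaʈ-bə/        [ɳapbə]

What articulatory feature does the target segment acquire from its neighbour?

The segment that alternates is /ʈ/, which surfaces as [q] when adjacent to /ɢ/.
/ʈ/ is retroflex while /ɢ/ is uvular; the output [q] is uvular, matching the trigger — so the feature that spreads is place.
Checking the remaining alternations: /ʈ/ → [c] before /ɟ/ (retroflex → palatal, matching palatal); /ʈ/ → [k] before /g/ (retroflex → velar, matching velar); /ʈ/ → [p] before /b/ (retroflex → bilabial, matching bilabial) — only place changes, and always toward the following segment.
Nothing changes in [nuʈʂə]: there the adjacent consonants already agree in place (/ʈ/ and /ʂ/ are both retroflex), so this form is consistent with the same rule.

place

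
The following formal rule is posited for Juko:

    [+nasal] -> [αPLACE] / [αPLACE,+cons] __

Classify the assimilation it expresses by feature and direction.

The shared variable α links the value of the place features (abbreviated [PLACE]) on the target to the same value on the neighbouring segment, so place is the feature that assimilates.
The conditioning segment sits to the left of the focus bar, meaning the trigger precedes the segment that changes — progressive assimilation.

progressive place assimilation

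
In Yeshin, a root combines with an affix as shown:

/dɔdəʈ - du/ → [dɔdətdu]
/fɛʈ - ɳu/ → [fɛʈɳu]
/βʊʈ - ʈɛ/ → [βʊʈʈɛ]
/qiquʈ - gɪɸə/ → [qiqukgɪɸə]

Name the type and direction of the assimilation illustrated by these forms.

The segment that alternates is /ʈ/, which surfaces as [t] when adjacent to /d/.
/ʈ/ is retroflex while /d/ is alveolar; the output [t] is alveolar, matching the trigger — so the feature that spreads is place.
Manner and voice are unchanged, so the assimilation is partial, not total.
Checking the remaining alternation: /ʈ/ → [k] before /g/ (retroflex → velar, matching velar) — only place changes, and always toward the following segment.
No alternation appears in [fɛʈɳu], [βʊʈʈɛ]: there the adjacent consonants already agree in place (/ʈ/ and /ɳ/ are both retroflex; /ʈ/ and /ʈ/ are both retroflex), so these forms are consistent with the same rule.
The trigger is the following segment, so the direction is regressive (anticipatory).

regressive place assimilation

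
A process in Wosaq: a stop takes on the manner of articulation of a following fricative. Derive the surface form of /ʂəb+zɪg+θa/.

[ʂəβzɪɣθa]

/b/ is a voiced bilabial stop. The following trigger /z/ is a fricative, so /b/ must become a fricative as well.
The voiced bilabial fricative is [β], so /b/ → [β].
At the second juncture, /g/ likewise becomes [ɣ] adjacent to /θ/.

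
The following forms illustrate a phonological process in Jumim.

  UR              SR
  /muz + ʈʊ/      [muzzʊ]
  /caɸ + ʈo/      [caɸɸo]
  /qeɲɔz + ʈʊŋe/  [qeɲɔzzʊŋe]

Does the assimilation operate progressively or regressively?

Comparing underlying and surface forms, /ʈ/ → [z] is the alternation; the neighbouring /z/ is constant.
The output [z] is identical to the trigger /z/ — every feature (place, manner, voicing) has been copied — so this is total assimilation.
The other form behaves the same way: /ʈ/ → [ɸ] after /ɸ/ — in each case the output is a copy of the preceding consonant.
Since the segment that changes follows the conditioning segment, the assimilation is progressive.

progressive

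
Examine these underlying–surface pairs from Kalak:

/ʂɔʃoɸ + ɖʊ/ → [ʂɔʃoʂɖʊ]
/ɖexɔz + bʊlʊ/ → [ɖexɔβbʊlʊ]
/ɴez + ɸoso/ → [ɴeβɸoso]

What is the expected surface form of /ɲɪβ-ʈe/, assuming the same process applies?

The data show regressive place assimilation: /ɸ/ → [ʂ] before /ɖ/; /z/ → [β] before /b/; /z/ → [β] before /ɸ/. In each pair only place changes, matching the following consonant, while manner and voice stay constant.
/β/ is a voiced bilabial fricative. The following trigger /ʈ/ is retroflex, so /β/ must become retroflex as well.
Changing only its place to retroflex gives [ʐ] — the voiced retroflex fricative.

[ɲɪʐʈe]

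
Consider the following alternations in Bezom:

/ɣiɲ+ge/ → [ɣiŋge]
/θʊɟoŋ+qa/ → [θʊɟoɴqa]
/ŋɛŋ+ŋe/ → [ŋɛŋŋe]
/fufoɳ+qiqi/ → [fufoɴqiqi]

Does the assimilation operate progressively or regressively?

Comparing underlying and surface forms, /ɲ/ → [ŋ] is the alternation; the neighbouring /g/ is constant.
The change palatal → velar matches the place of the following /g/, identifying this as place assimilation.
Checking the remaining alternations: /ŋ/ → [ɴ] before /q/ (velar → uvular, matching uvular); /ɳ/ → [ɴ] before /q/ (retroflex → uvular, matching uvular) — only place changes, and always toward the following segment.
No alternation appears in [ŋɛŋŋe]: there the adjacent consonants already agree in place (/ŋ/ and /ŋ/ are both velar), so this form is consistent with the same rule.
Since the segment that changes precedes the conditioning segment, the assimilation is regressive.

regressive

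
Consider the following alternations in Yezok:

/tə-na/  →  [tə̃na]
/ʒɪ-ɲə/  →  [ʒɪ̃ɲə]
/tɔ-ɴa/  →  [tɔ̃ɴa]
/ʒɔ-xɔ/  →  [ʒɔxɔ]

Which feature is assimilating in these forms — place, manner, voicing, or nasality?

The vowel /ə/ surfaces as nasalised [ə̃] next to the following nasal /n/ — it has acquired the [+nasal] feature of its neighbour.
The other forms show the same pattern: /ɪ/ → [ɪ̃] before /ɲ/; /ɔ/ → [ɔ̃] before /ɴ/ — each time a vowel is nasalised next to a following nasal.
No change occurs in [ʒɔxɔ] because the vowel at the boundary is adjacent to an oral consonant, not a nasal (/ɔ/ next to /x/).

nasality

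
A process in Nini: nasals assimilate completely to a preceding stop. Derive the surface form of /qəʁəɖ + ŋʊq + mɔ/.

[qəʁəɖɖʊqqɔ]

/ŋ/ is the segment targeted by the rule; it sits immediately after /ɖ/, so it assimilates completely and surfaces as [ɖ].
At the second juncture, /m/ likewise becomes [q] adjacent to /q/.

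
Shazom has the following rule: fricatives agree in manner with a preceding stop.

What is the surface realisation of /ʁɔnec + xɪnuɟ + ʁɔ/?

/x/ is a voiceless velar fricative. The preceding trigger /c/ is a stop, so /x/ must become a stop as well.
A voiceless velar stop is [k], so the surface segment is [k].
At the second juncture, /ʁ/ likewise becomes [ɢ] adjacent to /ɟ/.

[ʁɔneckɪnuɟɢɔ]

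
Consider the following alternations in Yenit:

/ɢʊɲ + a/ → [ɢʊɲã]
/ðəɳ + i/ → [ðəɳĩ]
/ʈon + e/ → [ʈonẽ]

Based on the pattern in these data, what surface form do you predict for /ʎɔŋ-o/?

The data show progressive nasality assimilation (vowel nasalisation): /a/ → [ã] after /ɲ/; /i/ → [ĩ] after /ɳ/; /e/ → [ẽ] after /n/ — a vowel is nasalised by an immediately preceding nasal consonant.
/o/ sits next to the nasal /ŋ/ and is therefore nasalised to [õ].

[ʎɔŋõ]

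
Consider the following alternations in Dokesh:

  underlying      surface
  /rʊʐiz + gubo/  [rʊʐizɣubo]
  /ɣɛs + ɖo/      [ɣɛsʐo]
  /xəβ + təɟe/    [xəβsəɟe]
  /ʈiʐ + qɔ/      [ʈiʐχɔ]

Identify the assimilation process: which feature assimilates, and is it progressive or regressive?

progressive manner assimilation

Comparing underlying and surface forms, /g/ → [ɣ] is the alternation; the neighbouring /z/ is constant.
/g/ is a stop while /z/ is a fricative; the output [ɣ] is a fricative, matching the trigger — so the feature that spreads is manner.
Place and voice are unchanged, so the assimilation is partial, not total.
Checking the remaining alternations: /ɖ/ → [ʐ] after /s/ (stop → fricative, matching a fricative); /t/ → [s] after /β/ (stop → fricative, matching a fricative); /q/ → [χ] after /ʐ/ (stop → fricative, matching a fricative) — only manner changes, and always toward the preceding segment.
The trigger is the preceding segment, so the direction is progressive (perseverative).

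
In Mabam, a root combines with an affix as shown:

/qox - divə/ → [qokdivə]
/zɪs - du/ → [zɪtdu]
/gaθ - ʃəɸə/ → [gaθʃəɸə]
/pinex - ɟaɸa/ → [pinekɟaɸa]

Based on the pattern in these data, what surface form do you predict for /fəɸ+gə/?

The data show regressive manner assimilation: /x/ → [k] before /d/; /s/ → [t] before /d/; /x/ → [k] before /ɟ/. In each pair only manner changes, matching the following consonant, while place and voice stay constant.
Nothing changes in [gaθʃəɸə]: there the adjacent consonants already agree in manner (/θ/ and /ʃ/ are both fricatives), so this form is consistent with the same rule.
The rule targets /ɸ/ (voiceless bilabial fricative), which sits before the trigger /g/ (stop).
Changing only its manner to stop gives [p] — the voiceless bilabial stop.

[fəpgə]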